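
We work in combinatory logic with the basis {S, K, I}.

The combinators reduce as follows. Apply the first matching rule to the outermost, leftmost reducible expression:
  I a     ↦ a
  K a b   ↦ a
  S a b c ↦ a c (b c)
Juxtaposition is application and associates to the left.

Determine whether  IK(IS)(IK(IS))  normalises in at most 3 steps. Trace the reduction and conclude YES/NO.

  start: IK(IS)(IK(IS))
  step 1: K(IS)(IK(IS))
  step 2: IS
  step 3: S

Answer: YES — reaches normal form S in 3 ≤ 3 steps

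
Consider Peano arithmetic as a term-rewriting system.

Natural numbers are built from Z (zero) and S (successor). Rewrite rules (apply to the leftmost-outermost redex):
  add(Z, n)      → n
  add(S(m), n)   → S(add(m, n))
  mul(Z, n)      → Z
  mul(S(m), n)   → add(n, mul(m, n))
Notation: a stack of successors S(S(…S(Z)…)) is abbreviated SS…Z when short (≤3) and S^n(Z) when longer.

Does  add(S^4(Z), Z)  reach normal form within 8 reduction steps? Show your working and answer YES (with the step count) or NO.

Answer: YES — reaches normal form S^4(Z) in 5 ≤ 8 steps

Derivation:
  start: add(S^4(Z), Z)
  →1  S(add(SSSZ, Z))
  →2  S(S(add(SSZ, Z)))
  →3  S(S(S(add(SZ, Z))))
  →4  S(S(S(S(add(Z, Z)))))
  →5  S^4(Z)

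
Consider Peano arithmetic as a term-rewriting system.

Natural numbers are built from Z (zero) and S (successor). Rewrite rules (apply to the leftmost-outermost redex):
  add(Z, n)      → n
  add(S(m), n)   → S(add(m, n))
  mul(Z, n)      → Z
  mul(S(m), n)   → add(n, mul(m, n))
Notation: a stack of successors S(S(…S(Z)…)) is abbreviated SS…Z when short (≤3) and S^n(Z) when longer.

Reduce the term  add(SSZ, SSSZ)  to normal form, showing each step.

  start: add(SSZ, SSSZ)
  →1  S(add(SZ, SSSZ))
  →2  S(S(add(Z, SSSZ)))
  →3  S^5(Z)

Answer: normal form = S^5(Z)  (in 3 steps)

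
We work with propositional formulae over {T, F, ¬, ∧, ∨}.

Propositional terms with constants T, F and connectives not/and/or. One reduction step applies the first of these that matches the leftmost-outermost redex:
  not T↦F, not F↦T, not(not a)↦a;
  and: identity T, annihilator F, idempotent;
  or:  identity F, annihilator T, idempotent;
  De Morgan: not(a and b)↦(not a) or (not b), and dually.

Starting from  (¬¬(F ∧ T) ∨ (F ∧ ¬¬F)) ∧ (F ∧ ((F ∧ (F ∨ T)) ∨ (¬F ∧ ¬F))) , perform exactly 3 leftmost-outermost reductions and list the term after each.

Answer: after 3 steps: (F ∧ ¬¬F) ∧ (F ∧ ((F ∧ (F ∨ T)) ∨ (¬F ∧ ¬F)))

Reduction:
  start: (¬¬(F ∧ T) ∨ (F ∧ ¬¬F)) ∧ (F ∧ ((F ∧ (F ∨ T)) ∨ (¬F ∧ ¬F)))
  [1] ((F ∧ T) ∨ (F ∧ ¬¬F)) ∧ (F ∧ ((F ∧ (F ∨ T)) ∨ (¬F ∧ ¬F)))
  [2] (F ∨ (F ∧ ¬¬F)) ∧ (F ∧ ((F ∧ (F ∨ T)) ∨ (¬F ∧ ¬F)))
  [3] (F ∧ ¬¬F) ∧ (F ∧ ((F ∧ (F ∨ T)) ∨ (¬F ∧ ¬F)))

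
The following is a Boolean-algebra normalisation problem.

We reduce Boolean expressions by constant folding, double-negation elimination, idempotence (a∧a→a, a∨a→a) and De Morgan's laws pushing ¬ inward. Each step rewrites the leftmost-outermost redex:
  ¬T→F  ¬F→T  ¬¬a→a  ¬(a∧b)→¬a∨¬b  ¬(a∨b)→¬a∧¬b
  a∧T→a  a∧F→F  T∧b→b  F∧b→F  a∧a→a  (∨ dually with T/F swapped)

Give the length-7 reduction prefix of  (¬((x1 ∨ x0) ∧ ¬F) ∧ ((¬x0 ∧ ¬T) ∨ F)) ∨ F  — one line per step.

Answer: after 7 steps: (¬x1 ∧ ¬x0) ∧ (¬x0 ∧ F)

Working:
  start: (¬((x1 ∨ x0) ∧ ¬F) ∧ ((¬x0 ∧ ¬T) ∨ F)) ∨ F
  [1] ¬((x1 ∨ x0) ∧ ¬F) ∧ ((¬x0 ∧ ¬T) ∨ F)
  [2] (¬(x1 ∨ x0) ∨ ¬¬F) ∧ ((¬x0 ∧ ¬T) ∨ F)
  [3] ((¬x1 ∧ ¬x0) ∨ ¬¬F) ∧ ((¬x0 ∧ ¬T) ∨ F)
  [4] ((¬x1 ∧ ¬x0) ∨ F) ∧ ((¬x0 ∧ ¬T) ∨ F)
  [5] (¬x1 ∧ ¬x0) ∧ ((¬x0 ∧ ¬T) ∨ F)
  [6] (¬x1 ∧ ¬x0) ∧ (¬x0 ∧ ¬T)
  [7] (¬x1 ∧ ¬x0) ∧ (¬x0 ∧ F)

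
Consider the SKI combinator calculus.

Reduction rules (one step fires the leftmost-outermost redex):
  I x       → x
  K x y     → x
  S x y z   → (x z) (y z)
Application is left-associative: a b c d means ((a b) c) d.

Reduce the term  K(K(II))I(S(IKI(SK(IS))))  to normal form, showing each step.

Answer: normal form = I  (in 3 steps)

Reduction:
  start: K(K(II))I(S(IKI(SK(IS))))
  step 1: K(II)(S(IKI(SK(IS))))
  step 2: II
  step 3: I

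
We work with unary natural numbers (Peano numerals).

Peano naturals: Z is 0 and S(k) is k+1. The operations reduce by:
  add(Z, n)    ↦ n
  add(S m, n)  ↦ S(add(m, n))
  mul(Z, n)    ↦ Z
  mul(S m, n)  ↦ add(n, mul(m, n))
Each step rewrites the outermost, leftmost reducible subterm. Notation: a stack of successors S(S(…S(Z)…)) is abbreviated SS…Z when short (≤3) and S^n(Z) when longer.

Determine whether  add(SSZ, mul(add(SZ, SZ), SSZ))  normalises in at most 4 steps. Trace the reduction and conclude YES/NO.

  start: add(SSZ, mul(add(SZ, SZ), SSZ))
  [1] S(add(SZ, mul(add(SZ, SZ), SSZ)))
  [2] S(S(add(Z, mul(add(SZ, SZ), SSZ))))
  [3] S(S(mul(add(SZ, SZ), SSZ)))
  [4] S(S(mul(S(add(Z, SZ)), SSZ)))

Answer: NO — after 4 steps the term is S(S(mul(S(add(Z, SZ)), SSZ))), not yet normal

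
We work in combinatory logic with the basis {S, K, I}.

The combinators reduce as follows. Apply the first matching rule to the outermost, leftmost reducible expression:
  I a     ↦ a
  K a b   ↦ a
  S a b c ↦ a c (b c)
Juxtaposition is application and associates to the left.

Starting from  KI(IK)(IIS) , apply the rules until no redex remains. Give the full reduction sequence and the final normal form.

Answer: normal form = S  (in 4 steps)

Working:
  start: KI(IK)(IIS)
  step 1: I(IIS)
  step 2: IIS
  step 3: IS
  step 4: S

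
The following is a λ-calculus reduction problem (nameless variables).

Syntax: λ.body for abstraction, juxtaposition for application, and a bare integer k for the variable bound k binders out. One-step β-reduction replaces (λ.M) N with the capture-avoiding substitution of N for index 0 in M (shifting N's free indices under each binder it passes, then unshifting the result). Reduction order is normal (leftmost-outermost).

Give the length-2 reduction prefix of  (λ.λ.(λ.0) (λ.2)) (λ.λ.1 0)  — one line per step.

Answer: after 2 steps: λ.λ.λ.λ.1 0

Working:
  start: (λ.λ.(λ.0) (λ.2)) (λ.λ.1 0)
  step 1: λ.(λ.0) (λ.λ.λ.1 0)
  step 2: λ.λ.λ.λ.1 0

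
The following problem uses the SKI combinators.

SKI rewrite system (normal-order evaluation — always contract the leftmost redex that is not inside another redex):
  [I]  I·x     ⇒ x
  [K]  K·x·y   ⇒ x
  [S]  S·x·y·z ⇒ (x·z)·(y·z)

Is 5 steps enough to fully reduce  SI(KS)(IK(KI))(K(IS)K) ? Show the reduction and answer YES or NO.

Answer: YES — reaches normal form I in 5 ≤ 5 steps

Working:
  start: SI(KS)(IK(KI))(K(IS)K)
  →1  I(IK(KI))(KS(IK(KI)))(K(IS)K)
  →2  IK(KI)(KS(IK(KI)))(K(IS)K)
  →3  K(KI)(KS(IK(KI)))(K(IS)K)
  →4  KI(K(IS)K)
  →5  I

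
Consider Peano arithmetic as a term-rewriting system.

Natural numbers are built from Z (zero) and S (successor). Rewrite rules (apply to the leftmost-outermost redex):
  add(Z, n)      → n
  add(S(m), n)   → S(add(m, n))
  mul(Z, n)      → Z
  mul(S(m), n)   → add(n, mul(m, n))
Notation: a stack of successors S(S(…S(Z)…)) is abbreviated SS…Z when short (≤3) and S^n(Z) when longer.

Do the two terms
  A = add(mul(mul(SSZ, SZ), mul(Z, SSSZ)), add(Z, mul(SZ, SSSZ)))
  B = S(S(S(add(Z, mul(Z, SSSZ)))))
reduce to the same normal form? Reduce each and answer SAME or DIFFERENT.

Term A:
  start: add(mul(mul(SSZ, SZ), mul(Z, SSSZ)), add(Z, mul(SZ, SSSZ)))
  step 1: add(mul(add(SZ, mul(SZ, SZ)), mul(Z, SSSZ)), add(Z, mul(SZ, SSSZ)))
  step 2: add(mul(S(add(Z, mul(SZ, SZ))), mul(Z, SSSZ)), add(Z, mul(SZ, SSSZ)))
  step 3: add(add(mul(Z, SSSZ), mul(add(Z, mul(SZ, SZ)), mul(Z, SSSZ))), add(Z, mul(SZ, SSSZ)))
  step 4: add(add(Z, mul(add(Z, mul(SZ, SZ)), mul(Z, SSSZ))), add(Z, mul(SZ, SSSZ)))
  step 5: add(mul(add(Z, mul(SZ, SZ)), mul(Z, SSSZ)), add(Z, mul(SZ, SSSZ)))
  step 6: add(mul(mul(SZ, SZ), mul(Z, SSSZ)), add(Z, mul(SZ, SSSZ)))
  step 7: add(mul(add(SZ, mul(Z, SZ)), mul(Z, SSSZ)), add(Z, mul(SZ, SSSZ)))
  step 8: add(mul(S(add(Z, mul(Z, SZ))), mul(Z, SSSZ)), add(Z, mul(SZ, SSSZ)))
  step 9: add(add(mul(Z, SSSZ), mul(add(Z, mul(Z, SZ)), mul(Z, SSSZ))), add(Z, mul(SZ, SSSZ)))
  step 10: add(add(Z, mul(add(Z, mul(Z, SZ)), mul(Z, SSSZ))), add(Z, mul(SZ, SSSZ)))
  step 11: add(mul(add(Z, mul(Z, SZ)), mul(Z, SSSZ)), add(Z, mul(SZ, SSSZ)))
  step 12: add(mul(mul(Z, SZ), mul(Z, SSSZ)), add(Z, mul(SZ, SSSZ)))
  step 13: add(mul(Z, mul(Z, SSSZ)), add(Z, mul(SZ, SSSZ)))
  step 14: add(Z, add(Z, mul(SZ, SSSZ)))
  step 15: add(Z, mul(SZ, SSSZ))
  step 16: mul(SZ, SSSZ)
  step 17: add(SSSZ, mul(Z, SSSZ))
  step 18: S(add(SSZ, mul(Z, SSSZ)))
  step 19: S(S(add(SZ, mul(Z, SSSZ))))
  step 20: S(S(S(add(Z, mul(Z, SSSZ)))))
  step 21: S(S(S(mul(Z, SSSZ))))
  step 22: SSSZ

Term B:
  start: S(S(S(add(Z, mul(Z, SSSZ)))))
  step 1: S(S(S(mul(Z, SSSZ))))
  step 2: SSSZ

Answer: SAME — A ⇓ SSSZ, B ⇓ SSSZ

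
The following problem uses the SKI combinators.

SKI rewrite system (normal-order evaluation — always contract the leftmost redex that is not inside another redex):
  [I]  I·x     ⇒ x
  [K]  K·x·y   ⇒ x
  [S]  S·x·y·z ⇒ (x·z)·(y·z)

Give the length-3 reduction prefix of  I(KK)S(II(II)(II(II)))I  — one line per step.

  start: I(KK)S(II(II)(II(II)))I
  step 1: KKS(II(II)(II(II)))I
  step 2: K(II(II)(II(II)))I
  step 3: II(II)(II(II))

Answer: after 3 steps: II(II)(II(II))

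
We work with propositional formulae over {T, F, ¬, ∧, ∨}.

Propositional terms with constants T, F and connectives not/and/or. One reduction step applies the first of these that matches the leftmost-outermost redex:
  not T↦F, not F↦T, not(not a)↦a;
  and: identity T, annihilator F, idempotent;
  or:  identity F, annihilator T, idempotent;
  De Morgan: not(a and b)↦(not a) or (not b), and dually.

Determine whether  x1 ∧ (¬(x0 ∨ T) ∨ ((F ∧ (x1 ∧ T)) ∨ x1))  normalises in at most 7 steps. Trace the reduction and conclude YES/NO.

Answer: YES — reaches normal form x1 in 7 ≤ 7 steps

Derivation:
  start: x1 ∧ (¬(x0 ∨ T) ∨ ((F ∧ (x1 ∧ T)) ∨ x1))
  →1  x1 ∧ ((¬x0 ∧ ¬T) ∨ ((F ∧ (x1 ∧ T)) ∨ x1))
  →2  x1 ∧ ((¬x0 ∧ F) ∨ ((F ∧ (x1 ∧ T)) ∨ x1))
  →3  x1 ∧ (F ∨ ((F ∧ (x1 ∧ T)) ∨ x1))
  →4  x1 ∧ ((F ∧ (x1 ∧ T)) ∨ x1)
  →5  x1 ∧ (F ∨ x1)
  →6  x1 ∧ x1
  →7  x1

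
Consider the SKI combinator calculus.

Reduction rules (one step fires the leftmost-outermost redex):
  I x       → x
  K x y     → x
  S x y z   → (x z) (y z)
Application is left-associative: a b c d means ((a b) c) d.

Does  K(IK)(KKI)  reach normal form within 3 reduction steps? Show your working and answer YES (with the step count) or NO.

Answer: YES — reaches normal form K in 2 ≤ 3 steps

Working:
  start: K(IK)(KKI)
  [1] IK
  [2] K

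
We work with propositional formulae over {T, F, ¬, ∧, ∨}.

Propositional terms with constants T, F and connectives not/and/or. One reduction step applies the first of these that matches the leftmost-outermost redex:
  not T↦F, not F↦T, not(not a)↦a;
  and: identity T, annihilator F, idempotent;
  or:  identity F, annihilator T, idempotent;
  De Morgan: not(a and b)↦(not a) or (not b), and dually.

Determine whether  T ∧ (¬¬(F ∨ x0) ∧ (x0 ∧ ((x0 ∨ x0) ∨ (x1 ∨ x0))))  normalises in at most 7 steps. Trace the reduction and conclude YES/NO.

Answer: YES — reaches normal form x0 ∧ (x0 ∧ (x0 ∨ (x1 ∨ x0))) in 4 ≤ 7 steps

Derivation:
  start: T ∧ (¬¬(F ∨ x0) ∧ (x0 ∧ ((x0 ∨ x0) ∨ (x1 ∨ x0))))
  →1  ¬¬(F ∨ x0) ∧ (x0 ∧ ((x0 ∨ x0) ∨ (x1 ∨ x0)))
  →2  (F ∨ x0) ∧ (x0 ∧ ((x0 ∨ x0) ∨ (x1 ∨ x0)))
  →3  x0 ∧ (x0 ∧ ((x0 ∨ x0) ∨ (x1 ∨ x0)))
  →4  x0 ∧ (x0 ∧ (x0 ∨ (x1 ∨ x0)))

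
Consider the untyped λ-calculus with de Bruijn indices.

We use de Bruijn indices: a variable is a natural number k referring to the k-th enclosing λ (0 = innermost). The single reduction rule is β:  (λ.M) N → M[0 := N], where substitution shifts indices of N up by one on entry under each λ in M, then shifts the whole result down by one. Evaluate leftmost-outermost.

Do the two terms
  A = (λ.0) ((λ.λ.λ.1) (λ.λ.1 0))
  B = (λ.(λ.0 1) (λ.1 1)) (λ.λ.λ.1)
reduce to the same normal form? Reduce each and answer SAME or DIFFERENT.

Answer: SAME — A ⇓ λ.λ.1, B ⇓ λ.λ.1

Working:
Term A:
  start: (λ.0) ((λ.λ.λ.1) (λ.λ.1 0))
  →1  (λ.λ.λ.1) (λ.λ.1 0)
  →2  λ.λ.1

Term B:
  start: (λ.(λ.0 1) (λ.1 1)) (λ.λ.λ.1)
  →1  (λ.0 (λ.λ.λ.1)) (λ.(λ.λ.λ.1) (λ.λ.λ.1))
  →2  (λ.(λ.λ.λ.1) (λ.λ.λ.1)) (λ.λ.λ.1)
  →3  (λ.λ.λ.1) (λ.λ.λ.1)
  →4  λ.λ.1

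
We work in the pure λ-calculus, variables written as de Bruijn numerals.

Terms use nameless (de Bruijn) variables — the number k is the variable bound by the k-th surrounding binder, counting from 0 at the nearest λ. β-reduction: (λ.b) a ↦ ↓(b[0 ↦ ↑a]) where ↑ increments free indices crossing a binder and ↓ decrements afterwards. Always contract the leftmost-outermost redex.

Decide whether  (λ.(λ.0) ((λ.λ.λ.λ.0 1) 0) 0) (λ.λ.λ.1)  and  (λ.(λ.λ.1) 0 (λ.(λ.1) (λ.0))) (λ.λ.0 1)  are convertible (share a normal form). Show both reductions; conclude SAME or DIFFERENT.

Term A:
  start: (λ.(λ.0) ((λ.λ.λ.λ.0 1) 0) 0) (λ.λ.λ.1)
  step 1: (λ.0) ((λ.λ.λ.λ.0 1) (λ.λ.λ.1)) (λ.λ.λ.1)
  step 2: (λ.λ.λ.λ.0 1) (λ.λ.λ.1) (λ.λ.λ.1)
  step 3: (λ.λ.λ.0 1) (λ.λ.λ.1)
  step 4: λ.λ.0 1

Term B:
  start: (λ.(λ.λ.1) 0 (λ.(λ.1) (λ.0))) (λ.λ.0 1)
  step 1: (λ.λ.1) (λ.λ.0 1) (λ.(λ.1) (λ.0))
  step 2: (λ.λ.λ.0 1) (λ.(λ.1) (λ.0))
  step 3: λ.λ.0 1

Answer: SAME — A ⇓ λ.λ.0 1, B ⇓ λ.λ.0 1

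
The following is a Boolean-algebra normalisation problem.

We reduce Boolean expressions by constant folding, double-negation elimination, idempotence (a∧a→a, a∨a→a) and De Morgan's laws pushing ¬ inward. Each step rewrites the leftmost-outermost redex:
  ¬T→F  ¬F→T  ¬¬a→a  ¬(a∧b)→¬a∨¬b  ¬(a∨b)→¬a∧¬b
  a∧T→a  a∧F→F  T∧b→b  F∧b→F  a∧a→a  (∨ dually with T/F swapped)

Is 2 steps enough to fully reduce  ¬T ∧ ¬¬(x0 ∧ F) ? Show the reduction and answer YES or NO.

Answer: YES — reaches normal form F in 2 ≤ 2 steps

Working:
  start: ¬T ∧ ¬¬(x0 ∧ F)
  step 1: F ∧ ¬¬(x0 ∧ F)
  step 2: F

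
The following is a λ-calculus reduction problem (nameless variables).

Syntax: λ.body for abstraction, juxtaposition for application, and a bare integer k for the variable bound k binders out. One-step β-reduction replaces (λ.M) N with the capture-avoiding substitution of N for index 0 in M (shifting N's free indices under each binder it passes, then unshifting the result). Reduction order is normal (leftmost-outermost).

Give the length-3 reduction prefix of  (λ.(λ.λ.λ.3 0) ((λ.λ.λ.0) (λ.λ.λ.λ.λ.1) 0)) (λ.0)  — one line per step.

  start: (λ.(λ.λ.λ.3 0) ((λ.λ.λ.0) (λ.λ.λ.λ.λ.1) 0)) (λ.0)
  →1  (λ.λ.λ.(λ.0) 0) ((λ.λ.λ.0) (λ.λ.λ.λ.λ.1) (λ.0))
  →2  λ.λ.(λ.0) 0
  →3  λ.λ.0

Answer: after 3 steps: λ.λ.0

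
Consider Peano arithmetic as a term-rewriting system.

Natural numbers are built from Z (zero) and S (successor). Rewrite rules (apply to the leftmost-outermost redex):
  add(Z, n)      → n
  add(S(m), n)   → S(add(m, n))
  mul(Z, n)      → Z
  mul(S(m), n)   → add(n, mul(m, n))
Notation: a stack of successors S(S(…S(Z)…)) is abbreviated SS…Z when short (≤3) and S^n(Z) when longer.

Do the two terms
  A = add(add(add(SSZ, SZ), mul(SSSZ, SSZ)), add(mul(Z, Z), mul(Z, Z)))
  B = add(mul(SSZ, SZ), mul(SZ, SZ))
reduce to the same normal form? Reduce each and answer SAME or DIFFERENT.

Term A:
  start: add(add(add(SSZ, SZ), mul(SSSZ, SSZ)), add(mul(Z, Z), mul(Z, Z)))
  [1] add(add(S(add(SZ, SZ)), mul(SSSZ, SSZ)), add(mul(Z, Z), mul(Z, Z)))
  [2] add(S(add(add(SZ, SZ), mul(SSSZ, SSZ))), add(mul(Z, Z), mul(Z, Z)))
  [3] S(add(add(add(SZ, SZ), mul(SSSZ, SSZ)), add(mul(Z, Z), mul(Z, Z))))
  [4] S(add(add(S(add(Z, SZ)), mul(SSSZ, SSZ)), add(mul(Z, Z), mul(Z, Z))))
  [5] S(add(S(add(add(Z, SZ), mul(SSSZ, SSZ))), add(mul(Z, Z), mul(Z, Z))))
  [6] S(S(add(add(add(Z, SZ), mul(SSSZ, SSZ)), add(mul(Z, Z), mul(Z, Z)))))
  [7] S(S(add(add(SZ, mul(SSSZ, SSZ)), add(mul(Z, Z), mul(Z, Z)))))
  [8] S(S(add(S(add(Z, mul(SSSZ, SSZ))), add(mul(Z, Z), mul(Z, Z)))))
  [9] S(S(S(add(add(Z, mul(SSSZ, SSZ)), add(mul(Z, Z), mul(Z, Z))))))
  [10] S(S(S(add(mul(SSSZ, SSZ), add(mul(Z, Z), mul(Z, Z))))))
  [11] S(S(S(add(add(SSZ, mul(SSZ, SSZ)), add(mul(Z, Z), mul(Z, Z))))))
  [12] S(S(S(add(S(add(SZ, mul(SSZ, SSZ))), add(mul(Z, Z), mul(Z, Z))))))
  [13] S(S(S(S(add(add(SZ, mul(SSZ, SSZ)), add(mul(Z, Z), mul(Z, Z)))))))
  [14] S(S(S(S(add(S(add(Z, mul(SSZ, SSZ))), add(mul(Z, Z), mul(Z, Z)))))))
  [15] S(S(S(S(S(add(add(Z, mul(SSZ, SSZ)), add(mul(Z, Z), mul(Z, Z))))))))
  [16] S(S(S(S(S(add(mul(SSZ, SSZ), add(mul(Z, Z), mul(Z, Z))))))))
  [17] S(S(S(S(S(add(add(SSZ, mul(SZ, SSZ)), add(mul(Z, Z), mul(Z, Z))))))))
  [18] S(S(S(S(S(add(S(add(SZ, mul(SZ, SSZ))), add(mul(Z, Z), mul(Z, Z))))))))
  [19] S(S(S(S(S(S(add(add(SZ, mul(SZ, SSZ)), add(mul(Z, Z), mul(Z, Z)))))))))
  [20] S(S(S(S(S(S(add(S(add(Z, mul(SZ, SSZ))), add(mul(Z, Z), mul(Z, Z)))))))))
  [21] S(S(S(S(S(S(S(add(add(Z, mul(SZ, SSZ)), add(mul(Z, Z), mul(Z, Z))))))))))
  [22] S(S(S(S(S(S(S(add(mul(SZ, SSZ), add(mul(Z, Z), mul(Z, Z))))))))))
  [23] S(S(S(S(S(S(S(add(add(SSZ, mul(Z, SSZ)), add(mul(Z, Z), mul(Z, Z))))))))))
  [24] S(S(S(S(S(S(S(add(S(add(SZ, mul(Z, SSZ))), add(mul(Z, Z), mul(Z, Z))))))))))
  [25] S(S(S(S(S(S(S(S(add(add(SZ, mul(Z, SSZ)), add(mul(Z, Z), mul(Z, Z)))))))))))
  [26] S(S(S(S(S(S(S(S(add(S(add(Z, mul(Z, SSZ))), add(mul(Z, Z), mul(Z, Z)))))))))))
  [27] S(S(S(S(S(S(S(S(S(add(add(Z, mul(Z, SSZ)), add(mul(Z, Z), mul(Z, Z))))))))))))
  [28] S(S(S(S(S(S(S(S(S(add(mul(Z, SSZ), add(mul(Z, Z), mul(Z, Z))))))))))))
  [29] S(S(S(S(S(S(S(S(S(add(Z, add(mul(Z, Z), mul(Z, Z))))))))))))
  [30] S(S(S(S(S(S(S(S(S(add(mul(Z, Z), mul(Z, Z)))))))))))
  [31] S(S(S(S(S(S(S(S(S(add(Z, mul(Z, Z)))))))))))
  [32] S(S(S(S(S(S(S(S(S(mul(Z, Z))))))))))
  [33] S^9(Z)

Term B:
  start: add(mul(SSZ, SZ), mul(SZ, SZ))
  [1] add(add(SZ, mul(SZ, SZ)), mul(SZ, SZ))
  [2] add(S(add(Z, mul(SZ, SZ))), mul(SZ, SZ))
  [3] S(add(add(Z, mul(SZ, SZ)), mul(SZ, SZ)))
  [4] S(add(mul(SZ, SZ), mul(SZ, SZ)))
  [5] S(add(add(SZ, mul(Z, SZ)), mul(SZ, SZ)))
  [6] S(add(S(add(Z, mul(Z, SZ))), mul(SZ, SZ)))
  [7] S(S(add(add(Z, mul(Z, SZ)), mul(SZ, SZ))))
  [8] S(S(add(mul(Z, SZ), mul(SZ, SZ))))
  [9] S(S(add(Z, mul(SZ, SZ))))
  [10] S(S(mul(SZ, SZ)))
  [11] S(S(add(SZ, mul(Z, SZ))))
  [12] S(S(S(add(Z, mul(Z, SZ)))))
  [13] S(S(S(mul(Z, SZ))))
  [14] SSSZ

Answer: DIFFERENT — A ⇓ S^9(Z), B ⇓ SSSZ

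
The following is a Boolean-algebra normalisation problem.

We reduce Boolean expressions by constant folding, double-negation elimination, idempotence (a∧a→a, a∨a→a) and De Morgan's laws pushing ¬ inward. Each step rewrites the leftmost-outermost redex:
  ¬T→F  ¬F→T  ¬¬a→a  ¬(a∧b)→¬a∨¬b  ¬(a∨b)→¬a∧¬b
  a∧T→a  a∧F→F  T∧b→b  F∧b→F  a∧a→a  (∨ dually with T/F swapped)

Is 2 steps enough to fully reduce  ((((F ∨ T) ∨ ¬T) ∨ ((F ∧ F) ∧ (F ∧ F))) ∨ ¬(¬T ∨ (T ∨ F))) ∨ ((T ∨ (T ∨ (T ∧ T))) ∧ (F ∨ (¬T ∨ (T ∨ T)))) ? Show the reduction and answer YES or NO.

  start: ((((F ∨ T) ∨ ¬T) ∨ ((F ∧ F) ∧ (F ∧ F))) ∨ ¬(¬T ∨ (T ∨ F))) ∨ ((T ∨ (T ∨ (T ∧ T))) ∧ (F ∨ (¬T ∨ (T ∨ T))))
  →1  (((T ∨ ¬T) ∨ ((F ∧ F) ∧ (F ∧ F))) ∨ ¬(¬T ∨ (T ∨ F))) ∨ ((T ∨ (T ∨ (T ∧ T))) ∧ (F ∨ (¬T ∨ (T ∨ T))))
  →2  ((T ∨ ((F ∧ F) ∧ (F ∧ F))) ∨ ¬(¬T ∨ (T ∨ F))) ∨ ((T ∨ (T ∨ (T ∧ T))) ∧ (F ∨ (¬T ∨ (T ∨ T))))

Answer: NO — after 2 steps the term is ((T ∨ ((F ∧ F) ∧ (F ∧ F))) ∨ ¬(¬T ∨ (T ∨ F))) ∨ ((T ∨ (T ∨ (T ∧ T))) ∧ (F ∨ (¬T ∨ (T ∨ T)))), not yet normal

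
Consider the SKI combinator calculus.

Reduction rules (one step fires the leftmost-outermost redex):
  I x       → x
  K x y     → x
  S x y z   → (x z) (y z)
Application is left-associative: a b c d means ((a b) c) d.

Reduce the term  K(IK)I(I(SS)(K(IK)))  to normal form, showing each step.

  start: K(IK)I(I(SS)(K(IK)))
  [1] IK(I(SS)(K(IK)))
  [2] K(I(SS)(K(IK)))
  [3] K(SS(K(IK)))
  [4] K(SS(KK))

Answer: normal form = K(SS(KK))  (in 4 steps)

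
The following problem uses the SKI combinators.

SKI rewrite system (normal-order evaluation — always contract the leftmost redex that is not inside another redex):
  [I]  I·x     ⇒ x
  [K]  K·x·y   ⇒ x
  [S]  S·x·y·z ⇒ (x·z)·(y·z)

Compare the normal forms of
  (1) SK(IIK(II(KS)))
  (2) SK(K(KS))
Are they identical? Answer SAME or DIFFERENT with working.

Term A:
  start: SK(IIK(II(KS)))
  step 1: SK(IK(II(KS)))
  step 2: SK(K(II(KS)))
  step 3: SK(K(I(KS)))
  step 4: SK(K(KS))

Term B:
  start: SK(K(KS))

Answer: SAME — A ⇓ SK(K(KS)), B ⇓ SK(K(KS))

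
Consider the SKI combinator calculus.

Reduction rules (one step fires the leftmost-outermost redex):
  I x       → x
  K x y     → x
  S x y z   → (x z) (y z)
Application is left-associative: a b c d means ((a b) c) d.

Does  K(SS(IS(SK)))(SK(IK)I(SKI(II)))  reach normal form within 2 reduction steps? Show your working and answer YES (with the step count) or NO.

  start: K(SS(IS(SK)))(SK(IK)I(SKI(II)))
  →1  SS(IS(SK))
  →2  SS(S(SK))

Answer: YES — reaches normal form SS(S(SK)) in 2 ≤ 2 steps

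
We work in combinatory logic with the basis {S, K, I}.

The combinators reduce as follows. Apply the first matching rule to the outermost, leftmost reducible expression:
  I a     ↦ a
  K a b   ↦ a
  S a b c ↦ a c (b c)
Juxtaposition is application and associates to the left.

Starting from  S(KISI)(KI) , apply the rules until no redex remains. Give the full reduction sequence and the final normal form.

  start: S(KISI)(KI)
  →1  S(II)(KI)
  →2  SI(KI)

Answer: normal form = SI(KI)  (in 2 steps)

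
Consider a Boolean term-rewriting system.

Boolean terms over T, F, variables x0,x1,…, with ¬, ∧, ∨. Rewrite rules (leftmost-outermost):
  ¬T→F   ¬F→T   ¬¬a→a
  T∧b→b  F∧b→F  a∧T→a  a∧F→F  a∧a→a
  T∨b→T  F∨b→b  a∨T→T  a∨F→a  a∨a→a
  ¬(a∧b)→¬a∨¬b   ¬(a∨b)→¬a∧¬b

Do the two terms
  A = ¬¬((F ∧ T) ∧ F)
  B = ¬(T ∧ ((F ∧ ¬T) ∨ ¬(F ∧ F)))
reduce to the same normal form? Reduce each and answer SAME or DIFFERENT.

Term A:
  start: ¬¬((F ∧ T) ∧ F)
  step 1: (F ∧ T) ∧ F
  step 2: F

Term B:
  start: ¬(T ∧ ((F ∧ ¬T) ∨ ¬(F ∧ F)))
  step 1: ¬T ∨ ¬((F ∧ ¬T) ∨ ¬(F ∧ F))
  step 2: F ∨ ¬((F ∧ ¬T) ∨ ¬(F ∧ F))
  step 3: ¬((F ∧ ¬T) ∨ ¬(F ∧ F))
  step 4: ¬(F ∧ ¬T) ∧ ¬¬(F ∧ F)
  step 5: (¬F ∨ ¬¬T) ∧ ¬¬(F ∧ F)
  step 6: (T ∨ ¬¬T) ∧ ¬¬(F ∧ F)
  step 7: T ∧ ¬¬(F ∧ F)
  step 8: ¬¬(F ∧ F)
  step 9: F ∧ F
  step 10: F

Answer: SAME — A ⇓ F, B ⇓ F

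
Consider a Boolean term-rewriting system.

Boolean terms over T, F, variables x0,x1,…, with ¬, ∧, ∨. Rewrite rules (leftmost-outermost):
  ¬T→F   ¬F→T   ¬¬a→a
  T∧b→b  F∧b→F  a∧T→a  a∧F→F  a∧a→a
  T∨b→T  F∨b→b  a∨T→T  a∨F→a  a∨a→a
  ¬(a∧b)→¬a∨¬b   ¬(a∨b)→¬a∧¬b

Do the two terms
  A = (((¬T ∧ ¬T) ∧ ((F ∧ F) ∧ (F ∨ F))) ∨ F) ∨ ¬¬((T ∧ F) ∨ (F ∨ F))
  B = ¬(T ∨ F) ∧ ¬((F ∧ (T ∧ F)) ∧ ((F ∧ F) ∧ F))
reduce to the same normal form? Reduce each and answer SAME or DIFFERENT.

Answer: SAME — A ⇓ F, B ⇓ F

Derivation:
Term A:
  start: (((¬T ∧ ¬T) ∧ ((F ∧ F) ∧ (F ∨ F))) ∨ F) ∨ ¬¬((T ∧ F) ∨ (F ∨ F))
  [1] ((¬T ∧ ¬T) ∧ ((F ∧ F) ∧ (F ∨ F))) ∨ ¬¬((T ∧ F) ∨ (F ∨ F))
  [2] (¬T ∧ ((F ∧ F) ∧ (F ∨ F))) ∨ ¬¬((T ∧ F) ∨ (F ∨ F))
  [3] (F ∧ ((F ∧ F) ∧ (F ∨ F))) ∨ ¬¬((T ∧ F) ∨ (F ∨ F))
  [4] F ∨ ¬¬((T ∧ F) ∨ (F ∨ F))
  [5] ¬¬((T ∧ F) ∨ (F ∨ F))
  [6] (T ∧ F) ∨ (F ∨ F)
  [7] F ∨ (F ∨ F)
  [8] F ∨ F
  [9] F

Term B:
  start: ¬(T ∨ F) ∧ ¬((F ∧ (T ∧ F)) ∧ ((F ∧ F) ∧ F))
  [1] (¬T ∧ ¬F) ∧ ¬((F ∧ (T ∧ F)) ∧ ((F ∧ F) ∧ F))
  [2] (F ∧ ¬F) ∧ ¬((F ∧ (T ∧ F)) ∧ ((F ∧ F) ∧ F))
  [3] F ∧ ¬((F ∧ (T ∧ F)) ∧ ((F ∧ F) ∧ F))
  [4] F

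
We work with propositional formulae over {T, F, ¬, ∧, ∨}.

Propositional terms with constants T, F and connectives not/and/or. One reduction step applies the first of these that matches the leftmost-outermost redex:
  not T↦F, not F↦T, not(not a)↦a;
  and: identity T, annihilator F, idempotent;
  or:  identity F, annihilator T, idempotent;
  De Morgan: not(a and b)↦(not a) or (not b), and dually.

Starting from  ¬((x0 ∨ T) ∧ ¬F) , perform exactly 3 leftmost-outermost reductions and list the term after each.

Answer: after 3 steps: (¬x0 ∧ F) ∨ ¬¬F

Working:
  start: ¬((x0 ∨ T) ∧ ¬F)
  step 1: ¬(x0 ∨ T) ∨ ¬¬F
  step 2: (¬x0 ∧ ¬T) ∨ ¬¬F
  step 3: (¬x0 ∧ F) ∨ ¬¬F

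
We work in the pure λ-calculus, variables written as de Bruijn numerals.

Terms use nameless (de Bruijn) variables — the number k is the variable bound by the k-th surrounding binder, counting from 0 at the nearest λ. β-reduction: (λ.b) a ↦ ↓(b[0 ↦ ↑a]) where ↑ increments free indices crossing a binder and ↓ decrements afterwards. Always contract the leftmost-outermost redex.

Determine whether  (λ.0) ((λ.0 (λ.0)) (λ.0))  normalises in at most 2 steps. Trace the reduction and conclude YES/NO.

Answer: NO — after 2 steps the term is (λ.0) (λ.0), not yet normal

Reduction:
  start: (λ.0) ((λ.0 (λ.0)) (λ.0))
  [1] (λ.0 (λ.0)) (λ.0)
  [2] (λ.0) (λ.0)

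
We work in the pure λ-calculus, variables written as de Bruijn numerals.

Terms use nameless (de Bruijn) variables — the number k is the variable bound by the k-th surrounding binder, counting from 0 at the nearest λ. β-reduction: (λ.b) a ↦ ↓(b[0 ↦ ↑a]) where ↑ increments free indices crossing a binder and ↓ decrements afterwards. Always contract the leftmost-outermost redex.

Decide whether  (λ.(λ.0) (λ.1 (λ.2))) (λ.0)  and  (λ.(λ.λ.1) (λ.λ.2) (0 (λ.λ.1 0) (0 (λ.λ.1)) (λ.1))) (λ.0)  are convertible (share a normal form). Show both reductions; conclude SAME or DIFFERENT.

Answer: SAME — A ⇓ λ.λ.λ.0, B ⇓ λ.λ.λ.0

Reduction:
Term A:
  start: (λ.(λ.0) (λ.1 (λ.2))) (λ.0)
  step 1: (λ.0) (λ.(λ.0) (λ.λ.0))
  step 2: λ.(λ.0) (λ.λ.0)
  step 3: λ.λ.λ.0

Term B:
  start: (λ.(λ.λ.1) (λ.λ.2) (0 (λ.λ.1 0) (0 (λ.λ.1)) (λ.1))) (λ.0)
  step 1: (λ.λ.1) (λ.λ.λ.0) ((λ.0) (λ.λ.1 0) ((λ.0) (λ.λ.1)) (λ.λ.0))
  step 2: (λ.λ.λ.λ.0) ((λ.0) (λ.λ.1 0) ((λ.0) (λ.λ.1)) (λ.λ.0))
  step 3: λ.λ.λ.0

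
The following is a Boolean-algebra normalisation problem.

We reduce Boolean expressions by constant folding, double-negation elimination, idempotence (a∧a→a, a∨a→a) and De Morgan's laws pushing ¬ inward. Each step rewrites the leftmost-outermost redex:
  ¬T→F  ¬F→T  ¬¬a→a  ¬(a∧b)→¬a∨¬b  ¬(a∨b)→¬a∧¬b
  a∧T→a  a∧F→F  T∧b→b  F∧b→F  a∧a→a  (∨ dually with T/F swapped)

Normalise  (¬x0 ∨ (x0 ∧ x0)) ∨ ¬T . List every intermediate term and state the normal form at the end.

Answer: normal form = ¬x0 ∨ x0  (in 3 steps)

Working:
  start: (¬x0 ∨ (x0 ∧ x0)) ∨ ¬T
  [1] (¬x0 ∨ x0) ∨ ¬T
  [2] (¬x0 ∨ x0) ∨ F
  [3] ¬x0 ∨ x0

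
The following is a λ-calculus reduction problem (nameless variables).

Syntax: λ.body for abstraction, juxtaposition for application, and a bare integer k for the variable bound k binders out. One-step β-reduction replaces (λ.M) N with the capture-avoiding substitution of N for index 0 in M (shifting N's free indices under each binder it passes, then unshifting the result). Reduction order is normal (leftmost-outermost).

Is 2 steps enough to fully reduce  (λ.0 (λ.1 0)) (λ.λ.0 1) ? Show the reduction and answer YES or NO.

  start: (λ.0 (λ.1 0)) (λ.λ.0 1)
  [1] (λ.λ.0 1) (λ.(λ.λ.0 1) 0)
  [2] λ.0 (λ.(λ.λ.0 1) 0)

Answer: NO — after 2 steps the term is λ.0 (λ.(λ.λ.0 1) 0), not yet normal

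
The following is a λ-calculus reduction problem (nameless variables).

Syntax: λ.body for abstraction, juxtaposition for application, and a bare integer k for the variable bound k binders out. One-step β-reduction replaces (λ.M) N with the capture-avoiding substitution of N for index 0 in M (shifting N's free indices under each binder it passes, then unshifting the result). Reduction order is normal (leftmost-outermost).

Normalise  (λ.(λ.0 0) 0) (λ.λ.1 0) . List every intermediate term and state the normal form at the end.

  start: (λ.(λ.0 0) 0) (λ.λ.1 0)
  →1  (λ.0 0) (λ.λ.1 0)
  →2  (λ.λ.1 0) (λ.λ.1 0)
  →3  λ.(λ.λ.1 0) 0
  →4  λ.λ.1 0

Answer: normal form = λ.λ.1 0  (in 4 steps)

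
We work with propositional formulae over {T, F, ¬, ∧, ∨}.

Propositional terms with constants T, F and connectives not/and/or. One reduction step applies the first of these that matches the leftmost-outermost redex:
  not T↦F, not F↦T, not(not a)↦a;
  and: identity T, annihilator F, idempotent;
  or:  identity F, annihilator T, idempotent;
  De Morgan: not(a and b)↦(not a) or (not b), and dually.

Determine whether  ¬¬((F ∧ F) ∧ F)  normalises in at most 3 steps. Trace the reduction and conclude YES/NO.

Answer: YES — reaches normal form F in 2 ≤ 3 steps

Working:
  start: ¬¬((F ∧ F) ∧ F)
  step 1: (F ∧ F) ∧ F
  step 2: F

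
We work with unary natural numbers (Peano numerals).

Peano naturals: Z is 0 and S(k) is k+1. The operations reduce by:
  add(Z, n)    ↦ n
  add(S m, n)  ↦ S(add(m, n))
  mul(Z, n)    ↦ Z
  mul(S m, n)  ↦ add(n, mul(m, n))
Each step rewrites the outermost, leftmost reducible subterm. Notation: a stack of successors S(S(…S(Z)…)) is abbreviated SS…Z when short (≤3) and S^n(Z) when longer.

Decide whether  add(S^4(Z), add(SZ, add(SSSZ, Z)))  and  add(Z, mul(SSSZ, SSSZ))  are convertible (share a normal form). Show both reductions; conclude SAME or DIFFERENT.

Term A:
  start: add(S^4(Z), add(SZ, add(SSSZ, Z)))
  step 1: S(add(SSSZ, add(SZ, add(SSSZ, Z))))
  step 2: S(S(add(SSZ, add(SZ, add(SSSZ, Z)))))
  step 3: S(S(S(add(SZ, add(SZ, add(SSSZ, Z))))))
  step 4: S(S(S(S(add(Z, add(SZ, add(SSSZ, Z)))))))
  step 5: S(S(S(S(add(SZ, add(SSSZ, Z))))))
  step 6: S(S(S(S(S(add(Z, add(SSSZ, Z)))))))
  step 7: S(S(S(S(S(add(SSSZ, Z))))))
  step 8: S(S(S(S(S(S(add(SSZ, Z)))))))
  step 9: S(S(S(S(S(S(S(add(SZ, Z))))))))
  step 10: S(S(S(S(S(S(S(S(add(Z, Z)))))))))
  step 11: S^8(Z)

Term B:
  start: add(Z, mul(SSSZ, SSSZ))
  step 1: mul(SSSZ, SSSZ)
  step 2: add(SSSZ, mul(SSZ, SSSZ))
  step 3: S(add(SSZ, mul(SSZ, SSSZ)))
  step 4: S(S(add(SZ, mul(SSZ, SSSZ))))
  step 5: S(S(S(add(Z, mul(SSZ, SSSZ)))))
  step 6: S(S(S(mul(SSZ, SSSZ))))
  step 7: S(S(S(add(SSSZ, mul(SZ, SSSZ)))))
  step 8: S(S(S(S(add(SSZ, mul(SZ, SSSZ))))))
  step 9: S(S(S(S(S(add(SZ, mul(SZ, SSSZ)))))))
  step 10: S(S(S(S(S(S(add(Z, mul(SZ, SSSZ))))))))
  step 11: S(S(S(S(S(S(mul(SZ, SSSZ)))))))
  step 12: S(S(S(S(S(S(add(SSSZ, mul(Z, SSSZ))))))))
  step 13: S(S(S(S(S(S(S(add(SSZ, mul(Z, SSSZ)))))))))
  step 14: S(S(S(S(S(S(S(S(add(SZ, mul(Z, SSSZ))))))))))
  step 15: S(S(S(S(S(S(S(S(S(add(Z, mul(Z, SSSZ)))))))))))
  step 16: S(S(S(S(S(S(S(S(S(mul(Z, SSSZ))))))))))
  step 17: S^9(Z)

Answer: DIFFERENT — A ⇓ S^8(Z), B ⇓ S^9(Z)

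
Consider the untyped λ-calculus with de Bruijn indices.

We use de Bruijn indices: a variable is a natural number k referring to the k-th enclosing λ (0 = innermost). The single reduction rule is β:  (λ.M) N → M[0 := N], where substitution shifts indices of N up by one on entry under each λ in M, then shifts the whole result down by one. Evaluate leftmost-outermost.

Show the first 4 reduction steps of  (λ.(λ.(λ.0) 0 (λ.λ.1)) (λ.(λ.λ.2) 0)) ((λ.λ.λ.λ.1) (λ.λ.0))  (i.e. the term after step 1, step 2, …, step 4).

Answer: after 4 steps: (λ.λ.λ.λ.1) (λ.λ.1)

Derivation:
  start: (λ.(λ.(λ.0) 0 (λ.λ.1)) (λ.(λ.λ.2) 0)) ((λ.λ.λ.λ.1) (λ.λ.0))
  →1  (λ.(λ.0) 0 (λ.λ.1)) (λ.(λ.λ.2) 0)
  →2  (λ.0) (λ.(λ.λ.2) 0) (λ.λ.1)
  →3  (λ.(λ.λ.2) 0) (λ.λ.1)
  →4  (λ.λ.λ.λ.1) (λ.λ.1)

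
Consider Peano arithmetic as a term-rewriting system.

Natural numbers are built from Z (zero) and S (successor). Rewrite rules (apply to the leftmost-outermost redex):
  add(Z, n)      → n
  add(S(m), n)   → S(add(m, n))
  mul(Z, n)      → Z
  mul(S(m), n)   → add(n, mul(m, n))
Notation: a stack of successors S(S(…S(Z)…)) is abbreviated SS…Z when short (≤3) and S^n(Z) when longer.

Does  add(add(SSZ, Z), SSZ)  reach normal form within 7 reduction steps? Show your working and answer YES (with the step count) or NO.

Answer: YES — reaches normal form S^4(Z) in 6 ≤ 7 steps

Reduction:
  start: add(add(SSZ, Z), SSZ)
  →1  add(S(add(SZ, Z)), SSZ)
  →2  S(add(add(SZ, Z), SSZ))
  →3  S(add(S(add(Z, Z)), SSZ))
  →4  S(S(add(add(Z, Z), SSZ)))
  →5  S(S(add(Z, SSZ)))
  →6  S^4(Z)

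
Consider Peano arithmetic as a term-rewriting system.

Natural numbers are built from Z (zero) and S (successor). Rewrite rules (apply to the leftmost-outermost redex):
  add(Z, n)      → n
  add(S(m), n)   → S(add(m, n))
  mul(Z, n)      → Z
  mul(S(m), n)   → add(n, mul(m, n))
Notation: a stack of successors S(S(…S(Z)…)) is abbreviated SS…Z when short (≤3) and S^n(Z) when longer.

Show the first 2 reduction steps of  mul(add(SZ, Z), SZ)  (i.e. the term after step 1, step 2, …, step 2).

  start: mul(add(SZ, Z), SZ)
  step 1: mul(S(add(Z, Z)), SZ)
  step 2: add(SZ, mul(add(Z, Z), SZ))

Answer: after 2 steps: add(SZ, mul(add(Z, Z), SZ))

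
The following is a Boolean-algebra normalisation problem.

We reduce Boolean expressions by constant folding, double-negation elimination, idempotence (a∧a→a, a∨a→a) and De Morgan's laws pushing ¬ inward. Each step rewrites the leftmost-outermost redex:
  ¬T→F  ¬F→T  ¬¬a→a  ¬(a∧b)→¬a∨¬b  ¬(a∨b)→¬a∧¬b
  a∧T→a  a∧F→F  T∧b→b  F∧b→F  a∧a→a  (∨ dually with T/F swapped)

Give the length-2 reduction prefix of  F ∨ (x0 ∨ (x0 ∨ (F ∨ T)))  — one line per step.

Answer: after 2 steps: x0 ∨ (x0 ∨ T)

Working:
  start: F ∨ (x0 ∨ (x0 ∨ (F ∨ T)))
  [1] x0 ∨ (x0 ∨ (F ∨ T))
  [2] x0 ∨ (x0 ∨ T)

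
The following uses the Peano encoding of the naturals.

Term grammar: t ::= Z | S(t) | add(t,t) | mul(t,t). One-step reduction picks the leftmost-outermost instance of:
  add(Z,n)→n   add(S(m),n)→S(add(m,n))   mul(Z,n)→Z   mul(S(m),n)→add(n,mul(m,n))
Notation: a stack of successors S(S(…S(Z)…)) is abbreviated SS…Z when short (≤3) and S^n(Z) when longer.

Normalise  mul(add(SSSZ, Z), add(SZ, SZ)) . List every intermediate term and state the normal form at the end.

Answer: normal form = S^6(Z)  (in 23 steps)

Working:
  start: mul(add(SSSZ, Z), add(SZ, SZ))
  →1  mul(S(add(SSZ, Z)), add(SZ, SZ))
  →2  add(add(SZ, SZ), mul(add(SSZ, Z), add(SZ, SZ)))
  →3  add(S(add(Z, SZ)), mul(add(SSZ, Z), add(SZ, SZ)))
  →4  S(add(add(Z, SZ), mul(add(SSZ, Z), add(SZ, SZ))))
  →5  S(add(SZ, mul(add(SSZ, Z), add(SZ, SZ))))
  →6  S(S(add(Z, mul(add(SSZ, Z), add(SZ, SZ)))))
  →7  S(S(mul(add(SSZ, Z), add(SZ, SZ))))
  →8  S(S(mul(S(add(SZ, Z)), add(SZ, SZ))))
  →9  S(S(add(add(SZ, SZ), mul(add(SZ, Z), add(SZ, SZ)))))
  →10  S(S(add(S(add(Z, SZ)), mul(add(SZ, Z), add(SZ, SZ)))))
  →11  S(S(S(add(add(Z, SZ), mul(add(SZ, Z), add(SZ, SZ))))))
  →12  S(S(S(add(SZ, mul(add(SZ, Z), add(SZ, SZ))))))
  →13  S(S(S(S(add(Z, mul(add(SZ, Z), add(SZ, SZ)))))))
  →14  S(S(S(S(mul(add(SZ, Z), add(SZ, SZ))))))
  →15  S(S(S(S(mul(S(add(Z, Z)), add(SZ, SZ))))))
  →16  S(S(S(S(add(add(SZ, SZ), mul(add(Z, Z), add(SZ, SZ)))))))
  →17  S(S(S(S(add(S(add(Z, SZ)), mul(add(Z, Z), add(SZ, SZ)))))))
  →18  S(S(S(S(S(add(add(Z, SZ), mul(add(Z, Z), add(SZ, SZ))))))))
  →19  S(S(S(S(S(add(SZ, mul(add(Z, Z), add(SZ, SZ))))))))
  →20  S(S(S(S(S(S(add(Z, mul(add(Z, Z), add(SZ, SZ)))))))))
  →21  S(S(S(S(S(S(mul(add(Z, Z), add(SZ, SZ))))))))
  →22  S(S(S(S(S(S(mul(Z, add(SZ, SZ))))))))
  →23  S^6(Z)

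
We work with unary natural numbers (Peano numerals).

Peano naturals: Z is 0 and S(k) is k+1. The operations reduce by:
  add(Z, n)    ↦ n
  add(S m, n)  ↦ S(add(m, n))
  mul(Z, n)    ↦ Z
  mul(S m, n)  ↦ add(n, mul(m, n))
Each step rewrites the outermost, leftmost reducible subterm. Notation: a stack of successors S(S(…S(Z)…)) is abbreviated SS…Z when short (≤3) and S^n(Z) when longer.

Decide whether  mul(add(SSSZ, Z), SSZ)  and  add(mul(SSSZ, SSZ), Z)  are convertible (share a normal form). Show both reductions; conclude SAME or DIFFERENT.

Answer: SAME — A ⇓ S^6(Z), B ⇓ S^6(Z)

Derivation:
Term A:
  start: mul(add(SSSZ, Z), SSZ)
  step 1: mul(S(add(SSZ, Z)), SSZ)
  step 2: add(SSZ, mul(add(SSZ, Z), SSZ))
  step 3: S(add(SZ, mul(add(SSZ, Z), SSZ)))
  step 4: S(S(add(Z, mul(add(SSZ, Z), SSZ))))
  step 5: S(S(mul(add(SSZ, Z), SSZ)))
  step 6: S(S(mul(S(add(SZ, Z)), SSZ)))
  step 7: S(S(add(SSZ, mul(add(SZ, Z), SSZ))))
  step 8: S(S(S(add(SZ, mul(add(SZ, Z), SSZ)))))
  step 9: S(S(S(S(add(Z, mul(add(SZ, Z), SSZ))))))
  step 10: S(S(S(S(mul(add(SZ, Z), SSZ)))))
  step 11: S(S(S(S(mul(S(add(Z, Z)), SSZ)))))
  step 12: S(S(S(S(add(SSZ, mul(add(Z, Z), SSZ))))))
  step 13: S(S(S(S(S(add(SZ, mul(add(Z, Z), SSZ)))))))
  step 14: S(S(S(S(S(S(add(Z, mul(add(Z, Z), SSZ))))))))
  step 15: S(S(S(S(S(S(mul(add(Z, Z), SSZ)))))))
  step 16: S(S(S(S(S(S(mul(Z, SSZ)))))))
  step 17: S^6(Z)

Term B:
  start: add(mul(SSSZ, SSZ), Z)
  step 1: add(add(SSZ, mul(SSZ, SSZ)), Z)
  step 2: add(S(add(SZ, mul(SSZ, SSZ))), Z)
  step 3: S(add(add(SZ, mul(SSZ, SSZ)), Z))
  step 4: S(add(S(add(Z, mul(SSZ, SSZ))), Z))
  step 5: S(S(add(add(Z, mul(SSZ, SSZ)), Z)))
  step 6: S(S(add(mul(SSZ, SSZ), Z)))
  step 7: S(S(add(add(SSZ, mul(SZ, SSZ)), Z)))
  step 8: S(S(add(S(add(SZ, mul(SZ, SSZ))), Z)))
  step 9: S(S(S(add(add(SZ, mul(SZ, SSZ)), Z))))
  step 10: S(S(S(add(S(add(Z, mul(SZ, SSZ))), Z))))
  step 11: S(S(S(S(add(add(Z, mul(SZ, SSZ)), Z)))))
  step 12: S(S(S(S(add(mul(SZ, SSZ), Z)))))
  step 13: S(S(S(S(add(add(SSZ, mul(Z, SSZ)), Z)))))
  step 14: S(S(S(S(add(S(add(SZ, mul(Z, SSZ))), Z)))))
  step 15: S(S(S(S(S(add(add(SZ, mul(Z, SSZ)), Z))))))
  step 16: S(S(S(S(S(add(S(add(Z, mul(Z, SSZ))), Z))))))
  step 17: S(S(S(S(S(S(add(add(Z, mul(Z, SSZ)), Z)))))))
  step 18: S(S(S(S(S(S(add(mul(Z, SSZ), Z)))))))
  step 19: S(S(S(S(S(S(add(Z, Z)))))))
  step 20: S^6(Z)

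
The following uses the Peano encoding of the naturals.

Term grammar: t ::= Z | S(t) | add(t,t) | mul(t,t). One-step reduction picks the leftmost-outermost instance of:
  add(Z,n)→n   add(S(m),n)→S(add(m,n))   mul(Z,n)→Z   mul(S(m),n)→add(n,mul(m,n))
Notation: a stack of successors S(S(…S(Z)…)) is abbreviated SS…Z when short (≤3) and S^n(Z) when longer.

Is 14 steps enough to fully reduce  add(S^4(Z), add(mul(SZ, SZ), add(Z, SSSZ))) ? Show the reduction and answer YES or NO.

  start: add(S^4(Z), add(mul(SZ, SZ), add(Z, SSSZ)))
  step 1: S(add(SSSZ, add(mul(SZ, SZ), add(Z, SSSZ))))
  step 2: S(S(add(SSZ, add(mul(SZ, SZ), add(Z, SSSZ)))))
  step 3: S(S(S(add(SZ, add(mul(SZ, SZ), add(Z, SSSZ))))))
  step 4: S(S(S(S(add(Z, add(mul(SZ, SZ), add(Z, SSSZ)))))))
  step 5: S(S(S(S(add(mul(SZ, SZ), add(Z, SSSZ))))))
  step 6: S(S(S(S(add(add(SZ, mul(Z, SZ)), add(Z, SSSZ))))))
  step 7: S(S(S(S(add(S(add(Z, mul(Z, SZ))), add(Z, SSSZ))))))
  step 8: S(S(S(S(S(add(add(Z, mul(Z, SZ)), add(Z, SSSZ)))))))
  step 9: S(S(S(S(S(add(mul(Z, SZ), add(Z, SSSZ)))))))
  step 10: S(S(S(S(S(add(Z, add(Z, SSSZ)))))))
  step 11: S(S(S(S(S(add(Z, SSSZ))))))
  step 12: S^8(Z)

Answer: YES — reaches normal form S^8(Z) in 12 ≤ 14 steps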